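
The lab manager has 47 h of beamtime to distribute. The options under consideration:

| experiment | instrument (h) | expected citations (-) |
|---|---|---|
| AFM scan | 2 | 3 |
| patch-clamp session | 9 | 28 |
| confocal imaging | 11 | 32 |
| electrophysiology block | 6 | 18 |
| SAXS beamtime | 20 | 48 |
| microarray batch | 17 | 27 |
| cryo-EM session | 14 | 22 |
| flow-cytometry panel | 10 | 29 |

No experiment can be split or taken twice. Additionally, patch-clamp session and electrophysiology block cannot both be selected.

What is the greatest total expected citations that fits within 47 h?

Density check — patch-clamp session 3.11, electrophysiology block 3.00, confocal imaging 2.91, flow-cytometry panel 2.90 are the best per h.
Best packing: confocal imaging + electrophysiology block + SAXS beamtime + flow-cytometry panel — 47 h, 127 total.

127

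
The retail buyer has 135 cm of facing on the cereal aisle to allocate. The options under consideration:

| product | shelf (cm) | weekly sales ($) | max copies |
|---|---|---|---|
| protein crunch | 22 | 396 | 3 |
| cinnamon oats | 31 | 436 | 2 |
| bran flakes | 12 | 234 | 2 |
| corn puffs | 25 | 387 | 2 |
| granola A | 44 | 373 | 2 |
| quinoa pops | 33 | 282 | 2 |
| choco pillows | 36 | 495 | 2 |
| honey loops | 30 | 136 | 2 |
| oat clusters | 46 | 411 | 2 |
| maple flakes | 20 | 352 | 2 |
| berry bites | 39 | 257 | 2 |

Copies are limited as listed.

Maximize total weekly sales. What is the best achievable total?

Density check — bran flakes 19.50, protein crunch 18.00, maple flakes 17.60 are the best per cm.
A density-first pass picks 3×protein crunch + 2×bran flakes + 2×maple flakes — 2360 at 130 cm.
Dropping maple flakes frees 20 cm; slotting in corn puffs (25 cm) lifts the total to 2395 at 135 cm.
Every other selection either busts 135 cm or exceeds an availability limit or fails to beat 2395.

2395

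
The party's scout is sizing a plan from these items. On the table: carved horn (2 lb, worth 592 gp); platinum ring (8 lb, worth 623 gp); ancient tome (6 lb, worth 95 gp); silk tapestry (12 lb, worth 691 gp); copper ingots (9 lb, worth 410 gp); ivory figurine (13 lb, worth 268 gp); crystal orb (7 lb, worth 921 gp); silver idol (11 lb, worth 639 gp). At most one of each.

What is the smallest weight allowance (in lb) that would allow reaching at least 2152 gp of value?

Look for the lowest-weight combination reaching 2152.
Taking carved horn + crystal orb + silver idol gives 2152 (≥ 2152) for 20 lb.
No combination under 20 lb hits 2152.

20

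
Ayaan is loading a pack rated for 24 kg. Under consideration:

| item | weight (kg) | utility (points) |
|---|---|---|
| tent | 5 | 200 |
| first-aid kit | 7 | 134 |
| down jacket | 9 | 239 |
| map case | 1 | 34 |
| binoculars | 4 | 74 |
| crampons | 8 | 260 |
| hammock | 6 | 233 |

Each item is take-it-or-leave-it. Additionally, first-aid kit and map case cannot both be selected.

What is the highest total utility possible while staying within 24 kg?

801

The ratio ordering already packs tightly: tent + map case + binoculars + crampons + hammock, 24 kg, 801.
Every other selection either busts 24 kg or breaks a pairing rule or fails to beat 801.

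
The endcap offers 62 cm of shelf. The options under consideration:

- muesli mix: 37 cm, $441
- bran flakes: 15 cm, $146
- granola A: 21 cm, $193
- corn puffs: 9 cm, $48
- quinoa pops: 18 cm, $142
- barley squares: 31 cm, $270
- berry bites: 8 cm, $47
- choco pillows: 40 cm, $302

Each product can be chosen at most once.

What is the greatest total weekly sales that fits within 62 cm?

Density check — muesli mix 11.92, bran flakes 9.73, granola A 9.19 are the best per cm.
Taking the top-ratio products first gives muesli mix + bran flakes + berry bites for 634 (60 cm).
Replace berry bites with corn puffs: the trade gains 1 net, giving 635 at 61 cm.

635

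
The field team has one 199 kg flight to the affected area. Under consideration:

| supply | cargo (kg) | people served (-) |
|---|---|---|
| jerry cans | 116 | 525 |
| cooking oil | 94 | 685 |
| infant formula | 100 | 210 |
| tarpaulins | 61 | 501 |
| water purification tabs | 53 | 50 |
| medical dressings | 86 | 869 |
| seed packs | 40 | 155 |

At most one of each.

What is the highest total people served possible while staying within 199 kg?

1554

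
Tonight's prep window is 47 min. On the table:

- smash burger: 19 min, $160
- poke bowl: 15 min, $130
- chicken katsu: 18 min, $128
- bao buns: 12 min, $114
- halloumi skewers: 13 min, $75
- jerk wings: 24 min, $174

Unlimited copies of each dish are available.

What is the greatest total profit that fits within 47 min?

By profit per min: bao buns 9.50, poke bowl 8.67, smash burger 8.42 lead.
Taking the top-ratio dishes first gives 3×bao buns for 342 (36 min).
Dropping 2×bao buns frees 24 min; slotting in smash burger + poke bowl (34 min) lifts the total to 404 at 46 min.
The spare 1 min is too small for any remaining dish, and no exchange beats 404.

404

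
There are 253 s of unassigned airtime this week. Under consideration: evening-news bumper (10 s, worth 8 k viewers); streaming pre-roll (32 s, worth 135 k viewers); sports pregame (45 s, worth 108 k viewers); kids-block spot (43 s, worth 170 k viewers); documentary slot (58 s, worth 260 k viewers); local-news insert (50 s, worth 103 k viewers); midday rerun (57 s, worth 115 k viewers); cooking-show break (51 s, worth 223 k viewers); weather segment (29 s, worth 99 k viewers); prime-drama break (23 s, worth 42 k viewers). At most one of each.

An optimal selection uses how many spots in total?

6

The maximum expected reach within 253 s is 938.
One optimal bundle: streaming pre-roll + sports pregame + kids-block spot + documentary slot + cooking-show break + prime-drama break (252 s).
All optima have 6 spots.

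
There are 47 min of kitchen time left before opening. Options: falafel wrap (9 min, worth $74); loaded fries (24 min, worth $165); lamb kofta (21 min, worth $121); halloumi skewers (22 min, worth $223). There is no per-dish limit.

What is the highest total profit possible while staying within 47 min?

446

Density check — halloumi skewers 10.14, falafel wrap 8.22, loaded fries 6.88, lamb kofta 5.76 are the best per min.
Taking 2×halloumi skewers: 44 min used, 446 in profit.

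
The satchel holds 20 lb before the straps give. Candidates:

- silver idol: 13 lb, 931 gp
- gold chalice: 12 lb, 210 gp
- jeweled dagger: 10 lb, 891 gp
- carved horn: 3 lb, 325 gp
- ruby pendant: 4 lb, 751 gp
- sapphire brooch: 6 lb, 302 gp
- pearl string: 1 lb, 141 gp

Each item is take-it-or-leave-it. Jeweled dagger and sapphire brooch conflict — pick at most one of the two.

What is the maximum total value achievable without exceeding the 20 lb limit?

The ratio ordering already packs tightly: jeweled dagger + carved horn + ruby pendant + pearl string, 18 lb, 2108.
The closest alternative, silver idol + carved horn + ruby pendant, reaches only 2007.

2108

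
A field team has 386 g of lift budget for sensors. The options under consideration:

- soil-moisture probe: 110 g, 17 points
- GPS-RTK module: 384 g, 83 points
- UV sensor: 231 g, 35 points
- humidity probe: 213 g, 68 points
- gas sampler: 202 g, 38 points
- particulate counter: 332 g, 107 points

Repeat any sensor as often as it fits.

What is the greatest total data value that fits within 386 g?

Density check — particulate counter 0.32, humidity probe 0.32, GPS-RTK module 0.22, gas sampler 0.19 are the best per g.
Best packing: particulate counter — 332 g, 107 total.
That's the maximum — no swap from here does better than 107.

107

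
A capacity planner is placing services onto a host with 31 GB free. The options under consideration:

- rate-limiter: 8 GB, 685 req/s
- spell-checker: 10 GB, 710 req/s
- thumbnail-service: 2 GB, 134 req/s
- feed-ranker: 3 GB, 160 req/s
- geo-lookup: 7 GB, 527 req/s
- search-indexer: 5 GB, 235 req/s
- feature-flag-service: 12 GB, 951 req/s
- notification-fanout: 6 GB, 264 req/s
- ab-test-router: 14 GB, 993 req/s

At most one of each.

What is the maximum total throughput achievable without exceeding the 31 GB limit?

2346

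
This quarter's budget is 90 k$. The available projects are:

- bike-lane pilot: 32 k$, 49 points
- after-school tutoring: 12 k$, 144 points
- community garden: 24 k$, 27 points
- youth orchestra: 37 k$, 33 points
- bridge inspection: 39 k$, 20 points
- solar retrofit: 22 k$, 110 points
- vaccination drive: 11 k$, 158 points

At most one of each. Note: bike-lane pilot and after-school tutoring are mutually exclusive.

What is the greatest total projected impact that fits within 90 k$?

Best packing: after-school tutoring + youth orchestra + solar retrofit + vaccination drive — 82 k$, 445 total.
An exhaustive check of the 128 subsets confirms 445.

445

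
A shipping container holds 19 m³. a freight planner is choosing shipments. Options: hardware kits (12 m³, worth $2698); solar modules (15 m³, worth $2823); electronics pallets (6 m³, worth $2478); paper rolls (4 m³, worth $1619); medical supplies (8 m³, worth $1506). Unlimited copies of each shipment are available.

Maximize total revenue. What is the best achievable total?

Best packing: 3×electronics pallets — 18 m³, 7434 total.
Nothing else within 19 m³ beats 7434.

7434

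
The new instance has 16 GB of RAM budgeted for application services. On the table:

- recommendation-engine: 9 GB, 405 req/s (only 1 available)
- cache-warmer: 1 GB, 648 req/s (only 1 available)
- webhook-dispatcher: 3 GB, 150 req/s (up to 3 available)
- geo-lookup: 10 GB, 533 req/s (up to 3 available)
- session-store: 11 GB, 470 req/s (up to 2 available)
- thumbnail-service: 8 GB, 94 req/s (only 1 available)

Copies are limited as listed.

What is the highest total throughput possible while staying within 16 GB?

Density check — cache-warmer 648.00, geo-lookup 53.30, webhook-dispatcher 50.00, recommendation-engine 45.00 are the best per GB.
Greedy by ratio would take cache-warmer + webhook-dispatcher + geo-lookup: 14 GB used, total 1331.
Dropping geo-lookup frees 10 GB; slotting in recommendation-engine + webhook-dispatcher (12 GB) lifts the total to 1353 at 16 GB.
Every other selection either busts 16 GB or exceeds an availability limit or fails to beat 1353.

1353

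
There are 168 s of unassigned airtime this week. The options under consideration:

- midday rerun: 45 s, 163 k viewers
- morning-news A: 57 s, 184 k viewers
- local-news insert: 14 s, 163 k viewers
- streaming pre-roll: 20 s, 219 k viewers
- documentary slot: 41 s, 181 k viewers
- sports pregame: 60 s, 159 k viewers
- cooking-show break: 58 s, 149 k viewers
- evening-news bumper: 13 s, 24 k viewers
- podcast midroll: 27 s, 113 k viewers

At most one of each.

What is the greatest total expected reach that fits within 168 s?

Midday rerun + local-news insert + streaming pre-roll + documentary slot + evening-news bumper + podcast midroll uses 160 of the 168 s and totals 863.
Next best is morning-news A + local-news insert + streaming pre-roll + documentary slot + podcast midroll at 860 (159 s) — short by 3.

863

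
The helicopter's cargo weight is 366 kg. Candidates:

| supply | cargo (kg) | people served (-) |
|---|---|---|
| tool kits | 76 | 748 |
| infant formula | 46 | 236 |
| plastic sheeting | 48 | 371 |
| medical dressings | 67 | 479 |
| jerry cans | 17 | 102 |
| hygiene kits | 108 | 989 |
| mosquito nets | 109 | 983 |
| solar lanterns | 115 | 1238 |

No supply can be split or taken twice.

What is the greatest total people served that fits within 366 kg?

3454

The ratio heuristic lands on tool kits + plastic sheeting + jerry cans + hygiene kits + solar lanterns (3448) but leaves 2 kg idle.
Replace plastic sheeting and jerry cans with medical dressings: the trade gains 6 net, giving 3454 at 366 kg.
Runner-up tool kits + plastic sheeting + jerry cans + hygiene kits + solar lanterns tops out at 3448.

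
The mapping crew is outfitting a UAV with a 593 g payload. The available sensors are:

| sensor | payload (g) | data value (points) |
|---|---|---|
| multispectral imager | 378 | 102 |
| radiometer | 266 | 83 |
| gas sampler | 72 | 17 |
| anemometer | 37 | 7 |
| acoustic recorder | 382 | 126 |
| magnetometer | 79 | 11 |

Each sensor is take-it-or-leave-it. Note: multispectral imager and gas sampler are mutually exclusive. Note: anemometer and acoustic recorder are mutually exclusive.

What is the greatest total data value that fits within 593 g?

154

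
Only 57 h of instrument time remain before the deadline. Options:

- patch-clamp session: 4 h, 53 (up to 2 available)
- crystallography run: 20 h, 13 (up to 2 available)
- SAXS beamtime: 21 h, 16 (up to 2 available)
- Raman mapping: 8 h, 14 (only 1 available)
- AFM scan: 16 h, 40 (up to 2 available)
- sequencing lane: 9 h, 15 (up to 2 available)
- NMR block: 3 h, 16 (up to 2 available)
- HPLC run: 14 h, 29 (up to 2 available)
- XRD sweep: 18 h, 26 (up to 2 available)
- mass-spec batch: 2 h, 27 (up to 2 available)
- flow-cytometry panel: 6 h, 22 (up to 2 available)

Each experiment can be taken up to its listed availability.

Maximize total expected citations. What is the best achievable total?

Filling by ratio: 2×patch-clamp session + Raman mapping + AFM scan + 2×NMR block + 2×mass-spec batch + 2×flow-cytometry panel for 290, with 3 h left unused.
The 14 h tied up in Raman mapping and flow-cytometry panel is better spent on AFM scan — total rises to 294 (56 h).

294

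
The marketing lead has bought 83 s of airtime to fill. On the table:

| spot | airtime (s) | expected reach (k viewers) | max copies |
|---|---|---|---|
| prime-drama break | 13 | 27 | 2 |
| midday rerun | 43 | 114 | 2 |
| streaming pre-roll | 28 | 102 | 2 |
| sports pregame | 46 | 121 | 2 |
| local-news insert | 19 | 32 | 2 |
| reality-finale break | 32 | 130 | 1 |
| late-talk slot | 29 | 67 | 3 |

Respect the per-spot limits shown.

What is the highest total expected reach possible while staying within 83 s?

264

Filling by ratio: prime-drama break + streaming pre-roll + reality-finale break for 259, with 10 s left unused.
Dropping prime-drama break frees 13 s; slotting in local-news insert (19 s) lifts the total to 264 at 79 s.
The spare 4 s is too small for any remaining spot, and no exchange beats 264.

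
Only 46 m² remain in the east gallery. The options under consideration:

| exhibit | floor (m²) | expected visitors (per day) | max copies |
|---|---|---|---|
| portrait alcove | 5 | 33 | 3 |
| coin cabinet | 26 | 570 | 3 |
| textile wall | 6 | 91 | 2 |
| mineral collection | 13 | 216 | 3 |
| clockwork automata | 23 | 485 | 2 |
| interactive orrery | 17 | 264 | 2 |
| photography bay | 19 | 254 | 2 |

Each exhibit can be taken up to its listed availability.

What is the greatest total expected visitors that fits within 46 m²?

Taking the top-ratio exhibits first gives coin cabinet + textile wall + mineral collection for 877 (45 m²).
Replace coin cabinet and textile wall and mineral collection with 2×clockwork automata: the trade gains 93 net, giving 970 at 46 m².

970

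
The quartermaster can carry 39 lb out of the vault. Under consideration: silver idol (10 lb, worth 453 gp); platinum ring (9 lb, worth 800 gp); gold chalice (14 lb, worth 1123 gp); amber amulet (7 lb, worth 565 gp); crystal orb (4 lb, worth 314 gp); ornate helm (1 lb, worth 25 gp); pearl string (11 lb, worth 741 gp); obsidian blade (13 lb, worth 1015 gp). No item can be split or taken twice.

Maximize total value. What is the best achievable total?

3042

Greedy by ratio would take platinum ring + gold chalice + amber amulet + crystal orb + ornate helm: 35 lb used, total 2827.
Replace platinum ring with obsidian blade: the trade gains 215 net, giving 3042 at 39 lb.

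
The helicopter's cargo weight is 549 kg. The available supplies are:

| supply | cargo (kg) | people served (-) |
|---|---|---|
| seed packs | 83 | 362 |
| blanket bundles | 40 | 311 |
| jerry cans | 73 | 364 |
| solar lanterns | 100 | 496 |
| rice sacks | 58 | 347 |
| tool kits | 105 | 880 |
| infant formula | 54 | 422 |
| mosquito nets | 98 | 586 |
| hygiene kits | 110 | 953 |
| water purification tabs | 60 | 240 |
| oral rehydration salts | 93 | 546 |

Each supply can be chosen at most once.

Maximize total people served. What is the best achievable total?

The ratio ordering already packs tightly: blanket bundles + jerry cans + rice sacks + tool kits + infant formula + mosquito nets + hygiene kits, 538 kg, 3863.
Next best is seed packs + blanket bundles + rice sacks + tool kits + infant formula + mosquito nets + hygiene kits at 3861 (548 kg) — short by 2.

3863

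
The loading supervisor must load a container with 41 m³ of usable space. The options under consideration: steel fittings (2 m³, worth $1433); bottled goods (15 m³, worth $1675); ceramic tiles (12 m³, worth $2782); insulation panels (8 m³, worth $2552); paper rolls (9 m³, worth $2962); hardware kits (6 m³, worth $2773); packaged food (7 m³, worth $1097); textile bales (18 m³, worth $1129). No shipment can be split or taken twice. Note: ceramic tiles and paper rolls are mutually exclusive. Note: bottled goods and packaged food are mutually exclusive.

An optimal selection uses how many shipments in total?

5

Optimal total is 11395.
For example steel fittings + bottled goods + insulation panels + paper rolls + hardware kits achieves it, using 40 m³.
All optima have 5 shipments.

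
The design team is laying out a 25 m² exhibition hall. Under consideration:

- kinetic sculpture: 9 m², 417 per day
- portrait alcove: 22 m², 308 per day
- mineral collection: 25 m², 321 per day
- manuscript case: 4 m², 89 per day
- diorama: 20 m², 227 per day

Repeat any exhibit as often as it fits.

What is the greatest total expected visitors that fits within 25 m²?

923

Taking 2×kinetic sculpture + manuscript case: 22 m² used, 923 in expected visitors.
That's the maximum — no swap from here does better than 923.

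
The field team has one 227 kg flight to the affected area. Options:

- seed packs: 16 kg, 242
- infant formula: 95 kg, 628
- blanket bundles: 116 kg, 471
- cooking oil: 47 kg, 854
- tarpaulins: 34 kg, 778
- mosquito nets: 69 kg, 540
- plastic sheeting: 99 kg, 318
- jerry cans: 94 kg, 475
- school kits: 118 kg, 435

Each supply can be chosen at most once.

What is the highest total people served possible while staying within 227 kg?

2502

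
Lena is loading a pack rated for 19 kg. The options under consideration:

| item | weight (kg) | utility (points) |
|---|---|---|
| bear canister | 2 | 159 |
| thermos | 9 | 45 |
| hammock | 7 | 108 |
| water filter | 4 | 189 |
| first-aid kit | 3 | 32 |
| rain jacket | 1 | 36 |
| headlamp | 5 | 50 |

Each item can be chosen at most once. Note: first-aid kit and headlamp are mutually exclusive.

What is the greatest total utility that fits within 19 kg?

542

By utility per kg: bear canister 79.50, water filter 47.25, rain jacket 36.00 lead.
The ratio heuristic lands on bear canister + hammock + water filter + first-aid kit + rain jacket (524) but leaves 2 kg idle.
Replace first-aid kit with headlamp: the trade gains 18 net, giving 542 at 19 kg.
Every other selection either busts 19 kg or breaks a pairing rule or fails to beat 542.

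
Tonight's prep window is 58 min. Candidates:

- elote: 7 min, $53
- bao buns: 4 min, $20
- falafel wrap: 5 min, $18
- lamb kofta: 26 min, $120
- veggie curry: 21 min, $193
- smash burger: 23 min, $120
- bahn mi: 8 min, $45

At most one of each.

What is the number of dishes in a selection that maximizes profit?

4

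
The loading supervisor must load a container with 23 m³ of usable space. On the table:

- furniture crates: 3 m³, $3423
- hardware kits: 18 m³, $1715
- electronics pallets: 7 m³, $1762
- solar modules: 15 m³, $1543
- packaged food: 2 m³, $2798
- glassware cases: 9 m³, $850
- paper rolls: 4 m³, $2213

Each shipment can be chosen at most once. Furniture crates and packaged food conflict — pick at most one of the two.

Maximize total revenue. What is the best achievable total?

Taking furniture crates + electronics pallets + glassware cases + paper rolls: 23 m³ used, 8248 in revenue.
An exhaustive check of the 128 subsets confirms 8248.

8248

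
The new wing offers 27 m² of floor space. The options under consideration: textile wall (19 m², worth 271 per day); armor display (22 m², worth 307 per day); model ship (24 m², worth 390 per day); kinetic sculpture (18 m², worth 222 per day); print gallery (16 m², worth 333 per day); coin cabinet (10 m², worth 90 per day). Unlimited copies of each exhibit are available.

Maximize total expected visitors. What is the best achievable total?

423

The ratio ordering already packs tightly: print gallery + coin cabinet, 26 m², 423.
No other feasible combination exceeds 423.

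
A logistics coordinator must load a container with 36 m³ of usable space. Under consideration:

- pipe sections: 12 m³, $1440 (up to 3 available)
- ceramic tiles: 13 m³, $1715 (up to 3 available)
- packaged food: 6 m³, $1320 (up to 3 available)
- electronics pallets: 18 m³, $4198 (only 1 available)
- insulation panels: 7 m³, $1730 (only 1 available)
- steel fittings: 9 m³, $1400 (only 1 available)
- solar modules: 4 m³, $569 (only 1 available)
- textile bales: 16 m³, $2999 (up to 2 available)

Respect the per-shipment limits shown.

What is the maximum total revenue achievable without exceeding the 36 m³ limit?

8158

Ranking by ratio (revenue/m³): insulation panels 247.14, electronics pallets 233.22, packaged food 220.00, textile bales 187.44.
Greedy by ratio would take packaged food + electronics pallets + insulation panels + solar modules: 35 m³ used, total 7817.
Dropping insulation panels and solar modules frees 11 m³; slotting in 2×packaged food (12 m³) lifts the total to 8158 at 36 m³.
No other feasible combination exceeds 8158.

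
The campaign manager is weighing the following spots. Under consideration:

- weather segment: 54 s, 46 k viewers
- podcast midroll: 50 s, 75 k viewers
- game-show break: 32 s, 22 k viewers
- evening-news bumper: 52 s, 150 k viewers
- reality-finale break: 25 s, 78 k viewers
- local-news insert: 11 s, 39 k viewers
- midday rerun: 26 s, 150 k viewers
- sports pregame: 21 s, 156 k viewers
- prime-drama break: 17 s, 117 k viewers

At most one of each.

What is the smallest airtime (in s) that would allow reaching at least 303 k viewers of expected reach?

Minimise s subject to total expected reach ≥ 303.
midday rerun + sports pregame reaches 306 using 47 s.
Any bundle with less than 47 s falls short of 303.

47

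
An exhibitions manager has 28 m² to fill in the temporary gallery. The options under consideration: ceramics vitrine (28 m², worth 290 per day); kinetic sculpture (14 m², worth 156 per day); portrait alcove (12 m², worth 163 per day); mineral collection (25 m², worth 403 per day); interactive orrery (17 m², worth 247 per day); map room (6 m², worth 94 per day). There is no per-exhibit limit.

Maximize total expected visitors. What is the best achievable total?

403

The ratio ordering already packs tightly: mineral collection, 25 m², 403.
Every other selection either busts 28 m² or fails to beat 403.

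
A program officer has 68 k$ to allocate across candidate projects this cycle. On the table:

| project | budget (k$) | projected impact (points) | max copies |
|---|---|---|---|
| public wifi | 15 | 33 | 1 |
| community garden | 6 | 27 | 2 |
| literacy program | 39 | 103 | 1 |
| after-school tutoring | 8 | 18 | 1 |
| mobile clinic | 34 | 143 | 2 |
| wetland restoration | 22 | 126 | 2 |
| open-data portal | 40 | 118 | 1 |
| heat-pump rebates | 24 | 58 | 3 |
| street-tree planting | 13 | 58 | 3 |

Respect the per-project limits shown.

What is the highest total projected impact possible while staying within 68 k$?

Density check — wetland restoration 5.73, community garden 4.50, street-tree planting 4.46, mobile clinic 4.21 are the best per k$.
Filling by ratio: 2×community garden + after-school tutoring + 2×wetland restoration for 324, with 4 k$ left unused.
The 14 k$ tied up in community garden and after-school tutoring is better spent on street-tree planting — total rises to 337 (63 k$).
Every other selection either busts 68 k$ or exceeds an availability limit or fails to beat 337.

337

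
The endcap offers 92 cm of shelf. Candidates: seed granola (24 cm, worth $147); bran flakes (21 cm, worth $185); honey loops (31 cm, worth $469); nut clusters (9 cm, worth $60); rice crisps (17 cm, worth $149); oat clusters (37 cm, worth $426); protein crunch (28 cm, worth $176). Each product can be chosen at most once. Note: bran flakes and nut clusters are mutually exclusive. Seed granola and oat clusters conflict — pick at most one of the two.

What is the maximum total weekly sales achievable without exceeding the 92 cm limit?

1080

Best packing: bran flakes + honey loops + oat clusters — 89 cm, 1080 total.
The spare 3 cm is too small for any remaining product, and no feasible exchange beats 1080.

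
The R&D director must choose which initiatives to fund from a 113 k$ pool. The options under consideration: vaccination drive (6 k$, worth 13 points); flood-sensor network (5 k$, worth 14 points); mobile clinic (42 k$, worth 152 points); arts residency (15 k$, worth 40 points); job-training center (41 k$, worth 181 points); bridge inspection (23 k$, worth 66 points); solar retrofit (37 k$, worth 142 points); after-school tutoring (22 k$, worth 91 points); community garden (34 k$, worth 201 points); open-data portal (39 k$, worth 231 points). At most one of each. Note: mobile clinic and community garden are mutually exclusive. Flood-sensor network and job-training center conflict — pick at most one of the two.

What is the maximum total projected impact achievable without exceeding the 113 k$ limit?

574

A density-first pass picks vaccination drive + flood-sensor network + after-school tutoring + community garden + open-data portal — 550 at 106 k$.
Replace vaccination drive and flood-sensor network and after-school tutoring with solar retrofit: the trade gains 24 net, giving 574 at 110 k$.
Runner-up arts residency + after-school tutoring + community garden + open-data portal tops out at 563.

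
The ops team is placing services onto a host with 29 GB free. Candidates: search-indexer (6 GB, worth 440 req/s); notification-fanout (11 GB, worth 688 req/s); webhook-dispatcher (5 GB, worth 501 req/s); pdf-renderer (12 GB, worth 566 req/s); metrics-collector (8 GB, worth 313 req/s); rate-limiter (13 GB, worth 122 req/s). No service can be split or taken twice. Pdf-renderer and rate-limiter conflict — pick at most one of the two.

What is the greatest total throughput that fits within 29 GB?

1755

Filling by ratio: search-indexer + notification-fanout + webhook-dispatcher for 1629, with 7 GB left unused.
The 6 GB tied up in search-indexer is better spent on pdf-renderer — total rises to 1755 (28 GB).
Runner-up search-indexer + notification-fanout + pdf-renderer tops out at 1694.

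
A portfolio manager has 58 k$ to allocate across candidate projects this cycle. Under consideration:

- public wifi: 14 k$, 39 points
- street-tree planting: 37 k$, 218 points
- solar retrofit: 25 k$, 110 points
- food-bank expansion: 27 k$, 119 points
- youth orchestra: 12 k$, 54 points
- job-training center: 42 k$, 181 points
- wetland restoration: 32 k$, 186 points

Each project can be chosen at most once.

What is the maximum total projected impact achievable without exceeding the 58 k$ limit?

296

Taking the top-ratio projects first gives street-tree planting + youth orchestra for 272 (49 k$).
Replace street-tree planting and youth orchestra with solar retrofit + wetland restoration: the trade gains 24 net, giving 296 at 57 k$.
Runner-up public wifi + youth orchestra + wetland restoration tops out at 279.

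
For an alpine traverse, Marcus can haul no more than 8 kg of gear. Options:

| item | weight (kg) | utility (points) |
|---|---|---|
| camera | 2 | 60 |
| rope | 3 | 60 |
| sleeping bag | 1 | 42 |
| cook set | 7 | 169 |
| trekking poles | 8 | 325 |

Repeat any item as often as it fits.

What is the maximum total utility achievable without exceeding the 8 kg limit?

Taking 8×sleeping bag: 8 kg used, 336 in utility.

336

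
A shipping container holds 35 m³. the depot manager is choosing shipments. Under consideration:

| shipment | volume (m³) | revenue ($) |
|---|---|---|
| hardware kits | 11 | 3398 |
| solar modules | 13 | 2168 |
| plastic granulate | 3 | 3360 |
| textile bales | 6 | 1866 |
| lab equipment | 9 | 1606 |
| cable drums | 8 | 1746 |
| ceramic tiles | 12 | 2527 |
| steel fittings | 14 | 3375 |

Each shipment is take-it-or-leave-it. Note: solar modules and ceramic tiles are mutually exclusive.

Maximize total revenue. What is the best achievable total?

11999

The ratio ordering already packs tightly: hardware kits + plastic granulate + textile bales + steel fittings, 34 m³, 11999.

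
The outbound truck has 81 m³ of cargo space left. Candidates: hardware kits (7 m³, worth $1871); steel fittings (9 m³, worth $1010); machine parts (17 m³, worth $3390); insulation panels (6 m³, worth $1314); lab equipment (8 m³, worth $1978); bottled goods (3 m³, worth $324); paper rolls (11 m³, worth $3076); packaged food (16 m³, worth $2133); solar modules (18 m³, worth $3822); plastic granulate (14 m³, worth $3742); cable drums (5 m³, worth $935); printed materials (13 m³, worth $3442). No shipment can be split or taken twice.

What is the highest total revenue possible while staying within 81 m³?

A density-first pass picks hardware kits + insulation panels + lab equipment + bottled goods + paper rolls + solar modules + plastic granulate + printed materials — 19569 at 80 m³.
The 21 m³ tied up in bottled goods and solar modules is better spent on machine parts + cable drums — total rises to 19748 (81 m³).
Runner-up hardware kits + insulation panels + lab equipment + bottled goods + paper rolls + solar modules + plastic granulate + printed materials tops out at 19569.

19748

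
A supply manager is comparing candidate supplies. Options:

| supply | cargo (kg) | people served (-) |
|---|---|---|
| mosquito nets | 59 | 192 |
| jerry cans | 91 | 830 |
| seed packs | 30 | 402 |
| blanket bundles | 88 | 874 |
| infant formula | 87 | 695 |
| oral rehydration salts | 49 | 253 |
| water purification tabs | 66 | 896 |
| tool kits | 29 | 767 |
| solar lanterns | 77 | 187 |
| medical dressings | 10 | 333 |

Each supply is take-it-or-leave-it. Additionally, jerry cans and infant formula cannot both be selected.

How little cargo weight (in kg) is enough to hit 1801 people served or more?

105

Minimise kg subject to total people served ≥ 1801.
water purification tabs + tool kits + medical dressings reaches 1996 using 105 kg.
Any bundle with less than 105 kg falls short of 1801.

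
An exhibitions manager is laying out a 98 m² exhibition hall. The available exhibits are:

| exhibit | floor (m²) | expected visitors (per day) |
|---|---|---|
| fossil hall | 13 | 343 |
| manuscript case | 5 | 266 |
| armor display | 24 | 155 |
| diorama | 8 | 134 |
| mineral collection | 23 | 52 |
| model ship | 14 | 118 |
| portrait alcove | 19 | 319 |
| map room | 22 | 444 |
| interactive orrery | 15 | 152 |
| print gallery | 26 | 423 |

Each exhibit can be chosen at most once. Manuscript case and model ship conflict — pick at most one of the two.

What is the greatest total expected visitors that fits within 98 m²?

1929

The ratio ordering already packs tightly: fossil hall + manuscript case + diorama + portrait alcove + map room + print gallery, 93 m², 1929.
Runner-up fossil hall + manuscript case + portrait alcove + map room + print gallery tops out at 1795.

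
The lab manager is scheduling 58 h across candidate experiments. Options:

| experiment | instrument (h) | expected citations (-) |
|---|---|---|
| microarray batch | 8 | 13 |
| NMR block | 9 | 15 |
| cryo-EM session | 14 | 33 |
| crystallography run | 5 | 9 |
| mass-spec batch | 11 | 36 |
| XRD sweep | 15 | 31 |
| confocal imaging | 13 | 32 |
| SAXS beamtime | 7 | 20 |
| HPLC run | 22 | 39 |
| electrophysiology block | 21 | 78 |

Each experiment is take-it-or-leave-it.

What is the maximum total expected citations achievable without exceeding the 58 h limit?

The ratio heuristic lands on crystallography run + mass-spec batch + confocal imaging + SAXS beamtime + electrophysiology block (175) but leaves 1 h idle.
Replace confocal imaging with cryo-EM session: the trade gains 1 net, giving 176 at 58 h.
Nothing else within 58 h beats 176.

176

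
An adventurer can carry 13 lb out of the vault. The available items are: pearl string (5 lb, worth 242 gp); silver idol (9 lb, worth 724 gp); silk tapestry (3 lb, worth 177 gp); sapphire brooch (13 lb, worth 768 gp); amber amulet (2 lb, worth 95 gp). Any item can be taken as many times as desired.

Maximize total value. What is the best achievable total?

914

Greedy by ratio would take silver idol + silk tapestry: 12 lb used, total 901.
Replace silk tapestry with 2×amber amulet: the trade gains 13 net, giving 914 at 13 lb.
That's the maximum — no swap from here does better than 914.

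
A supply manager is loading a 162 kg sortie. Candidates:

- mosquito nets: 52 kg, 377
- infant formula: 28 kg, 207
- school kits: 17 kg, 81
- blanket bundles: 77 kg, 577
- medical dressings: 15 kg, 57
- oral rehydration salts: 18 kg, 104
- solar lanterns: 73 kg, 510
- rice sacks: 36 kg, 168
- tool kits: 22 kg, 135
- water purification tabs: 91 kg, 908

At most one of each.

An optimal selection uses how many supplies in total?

Optimal total is 1389.
For example mosquito nets + oral rehydration salts + water purification tabs achieves it, using 161 kg.
Any selection reaching 1389 contains exactly 3 supplies.

3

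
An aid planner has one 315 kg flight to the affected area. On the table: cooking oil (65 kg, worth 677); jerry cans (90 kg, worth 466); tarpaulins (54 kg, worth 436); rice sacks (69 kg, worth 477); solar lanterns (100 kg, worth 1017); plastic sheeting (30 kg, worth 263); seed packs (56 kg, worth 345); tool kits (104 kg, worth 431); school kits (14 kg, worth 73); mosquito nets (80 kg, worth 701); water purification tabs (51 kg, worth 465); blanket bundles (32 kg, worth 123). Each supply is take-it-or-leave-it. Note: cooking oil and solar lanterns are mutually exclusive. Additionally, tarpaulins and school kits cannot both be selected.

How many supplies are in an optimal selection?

Best achievable people served is 2882.
For example tarpaulins + solar lanterns + plastic sheeting + mosquito nets + water purification tabs achieves it, using 315 kg.
Any selection reaching 2882 contains exactly 5 supplies.

5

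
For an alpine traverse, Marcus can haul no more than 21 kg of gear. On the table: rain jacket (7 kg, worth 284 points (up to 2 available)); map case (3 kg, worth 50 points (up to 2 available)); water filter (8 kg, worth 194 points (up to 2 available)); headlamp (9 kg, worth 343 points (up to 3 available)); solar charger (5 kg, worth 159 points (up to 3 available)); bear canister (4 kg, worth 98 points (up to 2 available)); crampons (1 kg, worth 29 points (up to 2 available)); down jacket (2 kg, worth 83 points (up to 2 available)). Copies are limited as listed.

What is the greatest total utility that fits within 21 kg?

822

Greedy by ratio would take 2×rain jacket + 2×crampons + 2×down jacket: 20 kg used, total 792.
Dropping rain jacket and crampons frees 8 kg; slotting in headlamp (9 kg) lifts the total to 822 at 21 kg.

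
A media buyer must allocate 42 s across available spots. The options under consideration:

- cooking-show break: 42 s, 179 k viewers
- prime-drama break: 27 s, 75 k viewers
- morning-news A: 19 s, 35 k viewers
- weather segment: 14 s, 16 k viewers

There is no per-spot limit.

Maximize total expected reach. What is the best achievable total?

179

By expected reach per s: cooking-show break 4.26, prime-drama break 2.78, morning-news A 1.84, weather segment 1.14 lead.
Taking cooking-show break: 42 s used, 179 in expected reach.
Nothing else within 42 s beats 179.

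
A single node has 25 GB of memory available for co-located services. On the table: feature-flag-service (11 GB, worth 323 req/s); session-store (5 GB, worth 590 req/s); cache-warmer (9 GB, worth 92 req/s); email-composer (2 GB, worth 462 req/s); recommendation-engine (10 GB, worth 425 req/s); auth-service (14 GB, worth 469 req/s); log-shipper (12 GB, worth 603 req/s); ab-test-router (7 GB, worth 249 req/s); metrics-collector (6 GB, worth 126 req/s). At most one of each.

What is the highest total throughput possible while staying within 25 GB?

By throughput per GB: email-composer 231.00, session-store 118.00, log-shipper 50.25, recommendation-engine 42.50 lead.
Taking session-store + email-composer + log-shipper + metrics-collector: 25 GB used, 1781 in throughput.

1781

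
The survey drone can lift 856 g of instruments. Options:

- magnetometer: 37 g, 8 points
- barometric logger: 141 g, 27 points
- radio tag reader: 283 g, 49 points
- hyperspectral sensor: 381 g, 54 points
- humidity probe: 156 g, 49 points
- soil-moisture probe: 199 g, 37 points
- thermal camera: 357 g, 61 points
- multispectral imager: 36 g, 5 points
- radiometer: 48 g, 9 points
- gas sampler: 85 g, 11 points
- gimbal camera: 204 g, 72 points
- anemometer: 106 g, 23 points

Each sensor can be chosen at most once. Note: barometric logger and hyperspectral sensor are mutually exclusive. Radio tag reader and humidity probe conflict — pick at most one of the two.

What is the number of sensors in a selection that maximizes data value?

6

Best achievable data value is 217.
For example barometric logger + humidity probe + soil-moisture probe + radiometer + gimbal camera + anemometer achieves it, using 854 g.
All optima have 6 sensors.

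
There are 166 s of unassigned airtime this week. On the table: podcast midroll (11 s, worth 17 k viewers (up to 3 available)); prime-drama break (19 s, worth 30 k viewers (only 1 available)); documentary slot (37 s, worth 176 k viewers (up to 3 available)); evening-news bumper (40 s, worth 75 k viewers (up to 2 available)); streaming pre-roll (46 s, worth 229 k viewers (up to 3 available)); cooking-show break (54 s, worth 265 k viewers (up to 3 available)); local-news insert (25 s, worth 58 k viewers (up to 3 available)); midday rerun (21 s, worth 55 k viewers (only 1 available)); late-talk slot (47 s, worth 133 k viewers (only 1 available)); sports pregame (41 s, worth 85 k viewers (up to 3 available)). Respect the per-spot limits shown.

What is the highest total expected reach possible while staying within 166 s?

By expected reach per s: streaming pre-roll 4.98, cooking-show break 4.91, documentary slot 4.76, late-talk slot 2.83 lead.
The ratio heuristic lands on 3×streaming pre-roll + midday rerun (742) but leaves 7 s idle.
Dropping streaming pre-roll and midday rerun frees 67 s; slotting in 2×documentary slot (74 s) lifts the total to 810 at 166 s.

810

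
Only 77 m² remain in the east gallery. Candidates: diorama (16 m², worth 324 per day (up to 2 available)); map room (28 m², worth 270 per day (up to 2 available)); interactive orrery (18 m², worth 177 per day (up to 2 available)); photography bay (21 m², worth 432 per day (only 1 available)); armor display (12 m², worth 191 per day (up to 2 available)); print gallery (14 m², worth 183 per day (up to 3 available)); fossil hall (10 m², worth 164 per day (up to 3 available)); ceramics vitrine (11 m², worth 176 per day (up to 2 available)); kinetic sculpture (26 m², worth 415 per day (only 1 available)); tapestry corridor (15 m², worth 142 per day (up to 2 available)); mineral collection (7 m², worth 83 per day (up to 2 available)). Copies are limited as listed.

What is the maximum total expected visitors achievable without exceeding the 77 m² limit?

1462

By expected visitors per m²: photography bay 20.57, diorama 20.25, fossil hall 16.40, ceramics vitrine 16.00 lead.
A density-first pass picks 2×diorama + photography bay + 2×fossil hall — 1408 at 73 m².
Dropping 2×fossil hall frees 20 m²; slotting in 2×armor display (24 m²) lifts the total to 1462 at 77 m².
No other feasible combination exceeds 1462.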